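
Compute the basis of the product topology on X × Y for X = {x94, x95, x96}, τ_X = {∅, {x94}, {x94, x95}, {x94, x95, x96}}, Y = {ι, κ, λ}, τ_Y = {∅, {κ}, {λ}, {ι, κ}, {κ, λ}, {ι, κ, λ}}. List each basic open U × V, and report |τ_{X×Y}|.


Basis B = {∅ × ∅, {x94} × {κ}, {x94} × {λ}, {x94} × {ι, κ}, {x94} × {κ, λ}, {x94, x95} × {κ}, {x94, x95} × {λ}, {x94} × {ι, κ, λ}, {x94, x95, x96} × {κ}, {x94, x95, x96} × {λ}, {x94, x95} × {ι, κ}, {x94, x95} × {κ, λ}, {x94, x95} × {ι, κ, λ}, {x94, x95, x96} × {ι, κ}, {x94, x95, x96} × {κ, λ}, {x94, x95, x96} × {ι, κ, λ}}; |τ_{X×Y}| = 40.

Enumerate products U × V with U ∈ τ_X, V ∈ τ_Y (deduplicated):
  ∅ × ∅ = {} (∅)
  {x94} × {κ} = {(x94,κ)}
  {x94} × {λ} = {(x94,λ)}
  {x94} × {ι, κ} = {(x94,ι), (x94,κ)}
  {x94} × {κ, λ} = {(x94,κ), (x94,λ)}
  {x94, x95} × {κ} = {(x94,κ), (x95,κ)}
  {x94, x95} × {λ} = {(x94,λ), (x95,λ)}
  {x94} × {ι, κ, λ} = {(x94,ι), (x94,κ), (x94,λ)}
  {x94, x95, x96} × {κ} = {(x94,κ), (x95,κ), (x96,κ)}
  {x94, x95, x96} × {λ} = {(x94,λ), (x95,λ), (x96,λ)}
  {x94, x95} × {ι, κ} = {(x94,ι), (x94,κ), (x95,ι), (x95,κ)}
  {x94, x95} × {κ, λ} = {(x94,κ), (x94,λ), (x95,κ), (x95,λ)}
  {x94, x95} × {ι, κ, λ} = {(x94,ι), (x94,κ), (x94,λ), (x95,ι), (x95,κ), (x95,λ)}
  {x94, x95, x96} × {ι, κ} = {(x94,ι), (x94,κ), (x95,ι), (x95,κ), (x96,ι), (x96,κ)}
  {x94, x95, x96} × {κ, λ} = {(x94,κ), (x94,λ), (x95,κ), (x95,λ), (x96,κ), (x96,λ)}
  {x94, x95, x96} × {ι, κ, λ} = {(x94,ι), (x94,κ), (x94,λ), (x95,ι), (x95,κ), (x95,λ), (x96,ι), (x96,κ), (x96,λ)}
These 16 distinct sets form the basis B.
Close under arbitrary unions to get τ_{X×Y}; counting gives |τ_{X×Y}| = 40.


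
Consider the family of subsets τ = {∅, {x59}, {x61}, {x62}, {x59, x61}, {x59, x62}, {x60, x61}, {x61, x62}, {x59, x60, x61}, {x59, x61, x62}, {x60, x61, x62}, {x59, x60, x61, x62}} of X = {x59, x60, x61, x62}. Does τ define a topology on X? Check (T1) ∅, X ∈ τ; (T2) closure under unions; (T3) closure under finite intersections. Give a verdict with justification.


τ IS a topology on X.

Axiom (T1): ∅ ∈ τ? Yes; X ∈ τ? Yes.
Axiom (T2/T3): check pairwise unions and intersections of members of τ.
All pairwise intersections and unions checked — each lies in τ. Therefore τ satisfies (T1), (T2), (T3): it IS a topology on X.


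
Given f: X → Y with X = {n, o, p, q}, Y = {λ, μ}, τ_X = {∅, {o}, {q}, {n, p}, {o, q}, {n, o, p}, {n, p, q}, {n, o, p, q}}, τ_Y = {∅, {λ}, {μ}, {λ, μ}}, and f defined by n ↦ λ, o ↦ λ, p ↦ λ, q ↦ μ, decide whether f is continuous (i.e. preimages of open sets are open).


f IS continuous.

Compute f^{-1}(U) for each U ∈ τ_Y:
  U = ∅: f^{-1}(U) = ∅ ∈ τ_X ✓.
  U = {λ}: f^{-1}(U) = {n, o, p} ∈ τ_X ✓.
  U = {μ}: f^{-1}(U) = {q} ∈ τ_X ✓.
  U = {λ, μ}: f^{-1}(U) = {n, o, p, q} ∈ τ_X ✓.
Every preimage lies in τ_X, so f IS continuous.


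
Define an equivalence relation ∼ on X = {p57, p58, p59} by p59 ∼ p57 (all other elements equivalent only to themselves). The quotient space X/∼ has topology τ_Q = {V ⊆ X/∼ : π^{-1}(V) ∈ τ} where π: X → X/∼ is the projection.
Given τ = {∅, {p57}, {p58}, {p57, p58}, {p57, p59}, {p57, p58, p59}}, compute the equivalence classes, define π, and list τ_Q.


X/∼ = {[p57=p59], [p58]}; |τ_Q| = 4.

Equivalence classes: [p57=p59], [p58].
Quotient map π: X → X/∼ sends p57 ↦ [p57=p59], p58 ↦ [p58], p59 ↦ [p57=p59].
For each subset V ⊆ X/∼, compute π^{-1}(V) ⊆ X and check whether π^{-1}(V) ∈ τ. V is open in τ_Q iff π^{-1}(V) ∈ τ.
  V = {}: π^{-1}(V) = ∅ ∈ τ ✓.
  V = {[p57=p59]}: π^{-1}(V) = {p57, p59} ∈ τ ✓.
  V = {[p58]}: π^{-1}(V) = {p58} ∈ τ ✓.
  V = {[p57=p59], [p58]}: π^{-1}(V) = {p57, p58, p59} ∈ τ ✓.
Open sets in the quotient: τ_Q = {{}, {[p57=p59]}, {[p58]}, {[p57=p59], [p58]}} (4 elements).


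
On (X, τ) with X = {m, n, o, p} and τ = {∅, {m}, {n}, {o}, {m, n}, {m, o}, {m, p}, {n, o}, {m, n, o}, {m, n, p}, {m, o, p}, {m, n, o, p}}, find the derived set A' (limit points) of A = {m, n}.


A' = {p}

For each x ∈ X, list the open sets U ∈ τ with x ∈ U, then check whether U ∩ (A ∖ {x}) ≠ ∅ for every such U.
  x = m: open {m} ∋ x has {m} ∩ (A ∖ {m}) = ∅, so x is NOT a limit point.
  x = n: open {n} ∋ x has {n} ∩ (A ∖ {n}) = ∅, so x is NOT a limit point.
  x = o: open {o} ∋ x has {o} ∩ (A ∖ {o}) = ∅, so x is NOT a limit point.
  x = p: opens ∋ x are {m, p}, {m, n, p}, {m, o, p}, {m, n, o, p}; each meets A ∖ {p}, so x IS a limit point.
Collecting: A' = {p}.


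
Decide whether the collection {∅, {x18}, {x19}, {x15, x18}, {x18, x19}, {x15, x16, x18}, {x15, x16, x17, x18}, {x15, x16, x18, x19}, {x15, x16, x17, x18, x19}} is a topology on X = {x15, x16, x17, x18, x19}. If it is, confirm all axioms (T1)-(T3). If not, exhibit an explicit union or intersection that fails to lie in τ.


τ is NOT a topology on X.

Axiom (T1): ∅ ∈ τ? Yes; X ∈ τ? Yes.
Axiom (T2/T3): check pairwise unions and intersections of members of τ.
Counterexample for (T2): {x19} ∪ {x15, x18} = {x15, x18, x19} ∉ τ. Therefore τ is NOT a topology.


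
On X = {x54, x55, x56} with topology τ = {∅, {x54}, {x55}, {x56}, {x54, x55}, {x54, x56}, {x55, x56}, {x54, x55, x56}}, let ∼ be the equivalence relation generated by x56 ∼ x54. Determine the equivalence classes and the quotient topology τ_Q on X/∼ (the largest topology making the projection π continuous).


X/∼ = {[x54=x56], [x55]}; |τ_Q| = 4.

Equivalence classes: [x54=x56], [x55].
Quotient map π: X → X/∼ sends x54 ↦ [x54=x56], x55 ↦ [x55], x56 ↦ [x54=x56].
For each subset V ⊆ X/∼, compute π^{-1}(V) ⊆ X and check whether π^{-1}(V) ∈ τ. V is open in τ_Q iff π^{-1}(V) ∈ τ.
  V = {}: π^{-1}(V) = ∅ ∈ τ ✓.
  V = {[x54=x56]}: π^{-1}(V) = {x54, x56} ∈ τ ✓.
  V = {[x55]}: π^{-1}(V) = {x55} ∈ τ ✓.
  V = {[x54=x56], [x55]}: π^{-1}(V) = {x54, x55, x56} ∈ τ ✓.
Open sets in the quotient: τ_Q = {{}, {[x54=x56]}, {[x55]}, {[x54=x56], [x55]}} (4 elements).


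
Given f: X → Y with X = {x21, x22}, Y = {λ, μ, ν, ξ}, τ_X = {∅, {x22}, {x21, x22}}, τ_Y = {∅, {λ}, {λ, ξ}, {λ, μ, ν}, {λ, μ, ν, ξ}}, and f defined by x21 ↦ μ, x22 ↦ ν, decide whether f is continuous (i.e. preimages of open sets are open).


f IS continuous.

Compute f^{-1}(U) for each U ∈ τ_Y:
  U = ∅: f^{-1}(U) = ∅ ∈ τ_X ✓.
  U = {λ}: f^{-1}(U) = ∅ ∈ τ_X ✓.
  U = {λ, ξ}: f^{-1}(U) = ∅ ∈ τ_X ✓.
  U = {λ, μ, ν}: f^{-1}(U) = {x21, x22} ∈ τ_X ✓.
  U = {λ, μ, ν, ξ}: f^{-1}(U) = {x21, x22} ∈ τ_X ✓.
Every preimage lies in τ_X, so f IS continuous.


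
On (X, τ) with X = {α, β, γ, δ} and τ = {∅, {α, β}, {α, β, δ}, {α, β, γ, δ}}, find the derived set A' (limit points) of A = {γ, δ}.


A' = {γ}

For each x ∈ X, list the open sets U ∈ τ with x ∈ U, then check whether U ∩ (A ∖ {x}) ≠ ∅ for every such U.
  x = α: open {α, β} ∋ x has {α, β} ∩ (A ∖ {α}) = ∅, so x is NOT a limit point.
  x = β: open {α, β} ∋ x has {α, β} ∩ (A ∖ {β}) = ∅, so x is NOT a limit point.
  x = γ: opens ∋ x are {α, β, γ, δ}; each meets A ∖ {γ}, so x IS a limit point.
  x = δ: open {α, β, δ} ∋ x has {α, β, δ} ∩ (A ∖ {δ}) = ∅, so x is NOT a limit point.
Collecting: A' = {γ}.


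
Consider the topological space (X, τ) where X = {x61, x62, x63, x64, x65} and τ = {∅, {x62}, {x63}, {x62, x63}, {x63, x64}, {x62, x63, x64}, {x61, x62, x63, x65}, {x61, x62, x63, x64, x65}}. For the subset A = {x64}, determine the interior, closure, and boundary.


int(A) = ∅, cl(A) = {x64}, ∂A = {x64}.

Closed sets in (X, τ) are complements of opens:
  closed(X, τ) = {∅, {x64}, {x61, x65}, {x61, x62, x65}, {x61, x64, x65}, {x61, x62, x64, x65}, {x61, x63, x64, x65}, {x61, x62, x63, x64, x65}}.
int(A) = ⋃ {U ∈ τ : U ⊆ A}. Opens contained in A: ∅.
Taking the union of these: int(A) = ∅.
cl(A) = ⋂ {C closed : A ⊆ C}. Closed sets containing A: {x64}, {x61, x64, x65}, {x61, x62, x64, x65}, {x61, x63, x64, x65}, {x61, x62, x63, x64, x65}.
Intersecting these: cl(A) = {x64}.
∂A = cl(A) ∖ int(A) = {x64} ∖ ∅ = {x64}.


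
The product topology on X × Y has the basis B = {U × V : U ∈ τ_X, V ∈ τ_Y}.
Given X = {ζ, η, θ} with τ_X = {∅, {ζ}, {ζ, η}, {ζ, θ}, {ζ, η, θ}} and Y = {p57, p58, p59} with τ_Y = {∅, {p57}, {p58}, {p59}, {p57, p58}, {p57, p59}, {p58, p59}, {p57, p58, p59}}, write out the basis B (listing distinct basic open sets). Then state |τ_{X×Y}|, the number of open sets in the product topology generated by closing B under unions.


Basis B = {∅ × ∅, {ζ} × {p57}, {ζ} × {p58}, {ζ} × {p59}, {ζ} × {p57, p58}, {ζ} × {p57, p59}, {ζ, η} × {p57}, {ζ, θ} × {p57}, {ζ} × {p58, p59}, {ζ, η} × {p58}, {ζ, θ} × {p58}, {ζ, η} × {p59}, {ζ, θ} × {p59}, {ζ} × {p57, p58, p59}, {ζ, η, θ} × {p57}, {ζ, η, θ} × {p58}, {ζ, η, θ} × {p59}, {ζ, η} × {p57, p58}, {ζ, θ} × {p57, p58}, {ζ, η} × {p57, p59}, {ζ, θ} × {p57, p59}, {ζ, η} × {p58, p59}, {ζ, θ} × {p58, p59}, {ζ, η} × {p57, p58, p59}, {ζ, θ} × {p57, p58, p59}, {ζ, η, θ} × {p57, p58}, {ζ, η, θ} × {p57, p59}, {ζ, η, θ} × {p58, p59}, {ζ, η, θ} × {p57, p58, p59}}; |τ_{X×Y}| = 125.

Enumerate products U × V with U ∈ τ_X, V ∈ τ_Y (deduplicated):
  ∅ × ∅ = {} (∅)
  {ζ} × {p57} = {(ζ,p57)}
  {ζ} × {p58} = {(ζ,p58)}
  {ζ} × {p59} = {(ζ,p59)}
  {ζ} × {p57, p58} = {(ζ,p57), (ζ,p58)}
  {ζ} × {p57, p59} = {(ζ,p57), (ζ,p59)}
  {ζ, η} × {p57} = {(ζ,p57), (η,p57)}
  {ζ, θ} × {p57} = {(ζ,p57), (θ,p57)}
  {ζ} × {p58, p59} = {(ζ,p58), (ζ,p59)}
  {ζ, η} × {p58} = {(ζ,p58), (η,p58)}
  {ζ, θ} × {p58} = {(ζ,p58), (θ,p58)}
  {ζ, η} × {p59} = {(ζ,p59), (η,p59)}
  {ζ, θ} × {p59} = {(ζ,p59), (θ,p59)}
  {ζ} × {p57, p58, p59} = {(ζ,p57), (ζ,p58), (ζ,p59)}
  {ζ, η, θ} × {p57} = {(ζ,p57), (η,p57), (θ,p57)}
  {ζ, η, θ} × {p58} = {(ζ,p58), (η,p58), (θ,p58)}
  {ζ, η, θ} × {p59} = {(ζ,p59), (η,p59), (θ,p59)}
  {ζ, η} × {p57, p58} = {(ζ,p57), (ζ,p58), (η,p57), (η,p58)}
  {ζ, θ} × {p57, p58} = {(ζ,p57), (ζ,p58), (θ,p57), (θ,p58)}
  {ζ, η} × {p57, p59} = {(ζ,p57), (ζ,p59), (η,p57), (η,p59)}
  {ζ, θ} × {p57, p59} = {(ζ,p57), (ζ,p59), (θ,p57), (θ,p59)}
  {ζ, η} × {p58, p59} = {(ζ,p58), (ζ,p59), (η,p58), (η,p59)}
  {ζ, θ} × {p58, p59} = {(ζ,p58), (ζ,p59), (θ,p58), (θ,p59)}
  {ζ, η} × {p57, p58, p59} = {(ζ,p57), (ζ,p58), (ζ,p59), (η,p57), (η,p58), (η,p59)}
  {ζ, θ} × {p57, p58, p59} = {(ζ,p57), (ζ,p58), (ζ,p59), (θ,p57), (θ,p58), (θ,p59)}
  {ζ, η, θ} × {p57, p58} = {(ζ,p57), (ζ,p58), (η,p57), (η,p58), (θ,p57), (θ,p58)}
  {ζ, η, θ} × {p57, p59} = {(ζ,p57), (ζ,p59), (η,p57), (η,p59), (θ,p57), (θ,p59)}
  {ζ, η, θ} × {p58, p59} = {(ζ,p58), (ζ,p59), (η,p58), (η,p59), (θ,p58), (θ,p59)}
  {ζ, η, θ} × {p57, p58, p59} = {(ζ,p57), (ζ,p58), (ζ,p59), (η,p57), (η,p58), (η,p59), (θ,p57), (θ,p58), (θ,p59)}
These 29 distinct sets form the basis B.
Close under arbitrary unions to get τ_{X×Y}; counting gives |τ_{X×Y}| = 125.


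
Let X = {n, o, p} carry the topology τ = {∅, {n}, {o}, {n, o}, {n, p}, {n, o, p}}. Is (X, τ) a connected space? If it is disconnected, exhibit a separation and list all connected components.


(X, τ) is disconnected; components = [{o}, {n, p}].

Find clopen sets (U ∈ τ with X ∖ U ∈ τ):
  U = ∅, X ∖ U = {n, o, p} — both open, so U is clopen.
  U = {o}, X ∖ U = {n, p} — both open, so U is clopen.
  U = {n, p}, X ∖ U = {o} — both open, so U is clopen.
  U = {n, o, p}, X ∖ U = ∅ — both open, so U is clopen.
Nontrivial clopen(s) exist: e.g. {n, p}. So (X, τ) is disconnected.
Compute connected components by grouping points that agree on all clopens:
  component: {o}
  component: {n, p}


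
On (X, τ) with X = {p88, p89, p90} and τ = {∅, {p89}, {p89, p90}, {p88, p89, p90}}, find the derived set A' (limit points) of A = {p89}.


A' = {p88, p90}

For each x ∈ X, list the open sets U ∈ τ with x ∈ U, then check whether U ∩ (A ∖ {x}) ≠ ∅ for every such U.
  x = p88: opens ∋ x are {p88, p89, p90}; each meets A ∖ {p88}, so x IS a limit point.
  x = p89: open {p89} ∋ x has {p89} ∩ (A ∖ {p89}) = ∅, so x is NOT a limit point.
  x = p90: opens ∋ x are {p89, p90}, {p88, p89, p90}; each meets A ∖ {p90}, so x IS a limit point.
Collecting: A' = {p88, p90}.


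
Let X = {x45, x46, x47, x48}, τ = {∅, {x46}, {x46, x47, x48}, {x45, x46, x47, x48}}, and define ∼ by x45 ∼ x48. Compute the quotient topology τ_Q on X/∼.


X/∼ = {[x45=x48], [x46], [x47]}; |τ_Q| = 3.

Equivalence classes: [x45=x48], [x46], [x47].
Quotient map π: X → X/∼ sends x45 ↦ [x45=x48], x46 ↦ [x46], x47 ↦ [x47], x48 ↦ [x45=x48].
For each subset V ⊆ X/∼, compute π^{-1}(V) ⊆ X and check whether π^{-1}(V) ∈ τ. V is open in τ_Q iff π^{-1}(V) ∈ τ.
  V = {}: π^{-1}(V) = ∅ ∈ τ ✓.
  V = {[x45=x48]}: π^{-1}(V) = {x45, x48} ∉ τ ✗.
  V = {[x46]}: π^{-1}(V) = {x46} ∈ τ ✓.
  V = {[x45=x48], [x46]}: π^{-1}(V) = {x45, x46, x48} ∉ τ ✗.
  V = {[x47]}: π^{-1}(V) = {x47} ∉ τ ✗.
  V = {[x45=x48], [x47]}: π^{-1}(V) = {x45, x47, x48} ∉ τ ✗.
  V = {[x46], [x47]}: π^{-1}(V) = {x46, x47} ∉ τ ✗.
  V = {[x45=x48], [x46], [x47]}: π^{-1}(V) = {x45, x46, x47, x48} ∈ τ ✓.
Open sets in the quotient: τ_Q = {{}, {[x46]}, {[x45=x48], [x46], [x47]}} (3 elements).


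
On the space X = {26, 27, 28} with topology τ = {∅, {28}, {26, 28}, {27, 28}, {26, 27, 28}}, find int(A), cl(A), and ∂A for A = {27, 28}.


int(A) = {27, 28}, cl(A) = {26, 27, 28}, ∂A = {26}.

Closed sets in (X, τ) are complements of opens:
  closed(X, τ) = {∅, {26}, {27}, {26, 27}, {26, 27, 28}}.
int(A) = ⋃ {U ∈ τ : U ⊆ A}. Opens contained in A: ∅, {28}, {27, 28}.
Taking the union of these: int(A) = {27, 28}.
cl(A) = ⋂ {C closed : A ⊆ C}. Closed sets containing A: {26, 27, 28}.
Intersecting these: cl(A) = {26, 27, 28}.
∂A = cl(A) ∖ int(A) = {26, 27, 28} ∖ {27, 28} = {26}.


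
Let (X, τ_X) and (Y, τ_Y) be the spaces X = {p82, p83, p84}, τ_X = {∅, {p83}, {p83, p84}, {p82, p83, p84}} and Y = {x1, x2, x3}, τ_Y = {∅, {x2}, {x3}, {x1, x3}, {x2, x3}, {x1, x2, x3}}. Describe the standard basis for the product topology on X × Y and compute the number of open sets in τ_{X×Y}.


Basis B = {∅ × ∅, {p83} × {x2}, {p83} × {x3}, {p83} × {x1, x3}, {p83} × {x2, x3}, {p83, p84} × {x2}, {p83, p84} × {x3}, {p82, p83, p84} × {x2}, {p82, p83, p84} × {x3}, {p83} × {x1, x2, x3}, {p83, p84} × {x1, x3}, {p83, p84} × {x2, x3}, {p82, p83, p84} × {x1, x3}, {p82, p83, p84} × {x2, x3}, {p83, p84} × {x1, x2, x3}, {p82, p83, p84} × {x1, x2, x3}}; |τ_{X×Y}| = 40.

Enumerate products U × V with U ∈ τ_X, V ∈ τ_Y (deduplicated):
  ∅ × ∅ = {} (∅)
  {p83} × {x2} = {(p83,x2)}
  {p83} × {x3} = {(p83,x3)}
  {p83} × {x1, x3} = {(p83,x1), (p83,x3)}
  {p83} × {x2, x3} = {(p83,x2), (p83,x3)}
  {p83, p84} × {x2} = {(p83,x2), (p84,x2)}
  {p83, p84} × {x3} = {(p83,x3), (p84,x3)}
  {p82, p83, p84} × {x2} = {(p82,x2), (p83,x2), (p84,x2)}
  {p82, p83, p84} × {x3} = {(p82,x3), (p83,x3), (p84,x3)}
  {p83} × {x1, x2, x3} = {(p83,x1), (p83,x2), (p83,x3)}
  {p83, p84} × {x1, x3} = {(p83,x1), (p83,x3), (p84,x1), (p84,x3)}
  {p83, p84} × {x2, x3} = {(p83,x2), (p83,x3), (p84,x2), (p84,x3)}
  {p82, p83, p84} × {x1, x3} = {(p82,x1), (p82,x3), (p83,x1), (p83,x3), (p84,x1), (p84,x3)}
  {p82, p83, p84} × {x2, x3} = {(p82,x2), (p82,x3), (p83,x2), (p83,x3), (p84,x2), (p84,x3)}
  {p83, p84} × {x1, x2, x3} = {(p83,x1), (p83,x2), (p83,x3), (p84,x1), (p84,x2), (p84,x3)}
  {p82, p83, p84} × {x1, x2, x3} = {(p82,x1), (p82,x2), (p82,x3), (p83,x1), (p83,x2), (p83,x3), (p84,x1), (p84,x2), (p84,x3)}
These 16 distinct sets form the basis B.
Close under arbitrary unions to get τ_{X×Y}; counting gives |τ_{X×Y}| = 40.


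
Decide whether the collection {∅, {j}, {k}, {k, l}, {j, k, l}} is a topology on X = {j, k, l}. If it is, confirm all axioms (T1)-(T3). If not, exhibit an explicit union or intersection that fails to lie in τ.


τ is NOT a topology on X.

Axiom (T1): ∅ ∈ τ? Yes; X ∈ τ? Yes.
Axiom (T2/T3): check pairwise unions and intersections of members of τ.
Counterexample for (T2): {j} ∪ {k} = {j, k} ∉ τ. Therefore τ is NOT a topology.


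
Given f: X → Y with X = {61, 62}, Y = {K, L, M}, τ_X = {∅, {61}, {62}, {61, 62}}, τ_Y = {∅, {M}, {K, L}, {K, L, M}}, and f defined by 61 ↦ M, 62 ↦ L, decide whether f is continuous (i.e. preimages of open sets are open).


f IS continuous.

Compute f^{-1}(U) for each U ∈ τ_Y:
  U = ∅: f^{-1}(U) = ∅ ∈ τ_X ✓.
  U = {M}: f^{-1}(U) = {61} ∈ τ_X ✓.
  U = {K, L}: f^{-1}(U) = {62} ∈ τ_X ✓.
  U = {K, L, M}: f^{-1}(U) = {61, 62} ∈ τ_X ✓.
Every preimage lies in τ_X, so f IS continuous.


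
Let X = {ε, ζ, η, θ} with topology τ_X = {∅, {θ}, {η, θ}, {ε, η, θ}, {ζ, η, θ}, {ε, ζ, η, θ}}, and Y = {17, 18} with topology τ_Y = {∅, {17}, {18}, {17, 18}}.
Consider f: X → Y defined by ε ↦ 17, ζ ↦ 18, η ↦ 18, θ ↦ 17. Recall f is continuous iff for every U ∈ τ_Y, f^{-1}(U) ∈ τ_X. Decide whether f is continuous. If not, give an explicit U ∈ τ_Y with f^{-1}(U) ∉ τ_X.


f is NOT continuous.

Compute f^{-1}(U) for each U ∈ τ_Y:
  U = ∅: f^{-1}(U) = ∅ ∈ τ_X ✓.
  U = {17}: f^{-1}(U) = {ε, θ} ∉ τ_X ✗.
  U = {18}: f^{-1}(U) = {ζ, η} ∉ τ_X ✗.
  U = {17, 18}: f^{-1}(U) = {ε, ζ, η, θ} ∈ τ_X ✓.
Found U = {17} with f^{-1}(U) = {ε, θ} not in τ_X. Therefore f is NOT continuous.


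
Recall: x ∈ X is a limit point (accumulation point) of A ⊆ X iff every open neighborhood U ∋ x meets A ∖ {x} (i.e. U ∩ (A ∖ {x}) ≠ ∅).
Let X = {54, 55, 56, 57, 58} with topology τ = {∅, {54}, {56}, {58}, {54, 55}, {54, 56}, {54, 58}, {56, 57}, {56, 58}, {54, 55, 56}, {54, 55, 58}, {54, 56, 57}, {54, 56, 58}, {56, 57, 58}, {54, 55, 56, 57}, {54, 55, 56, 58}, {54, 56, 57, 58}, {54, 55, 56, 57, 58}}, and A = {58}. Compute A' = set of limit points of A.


A' = ∅

For each x ∈ X, list the open sets U ∈ τ with x ∈ U, then check whether U ∩ (A ∖ {x}) ≠ ∅ for every such U.
  x = 54: open {54} ∋ x has {54} ∩ (A ∖ {54}) = ∅, so x is NOT a limit point.
  x = 55: open {54, 55} ∋ x has {54, 55} ∩ (A ∖ {55}) = ∅, so x is NOT a limit point.
  x = 56: open {56} ∋ x has {56} ∩ (A ∖ {56}) = ∅, so x is NOT a limit point.
  x = 57: open {56, 57} ∋ x has {56, 57} ∩ (A ∖ {57}) = ∅, so x is NOT a limit point.
  x = 58: open {58} ∋ x has {58} ∩ (A ∖ {58}) = ∅, so x is NOT a limit point.
Collecting: A' = ∅.


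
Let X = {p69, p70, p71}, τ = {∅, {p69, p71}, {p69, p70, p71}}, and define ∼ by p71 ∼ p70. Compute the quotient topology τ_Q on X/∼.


X/∼ = {[p69], [p70=p71]}; |τ_Q| = 2.

Equivalence classes: [p69], [p70=p71].
Quotient map π: X → X/∼ sends p69 ↦ [p69], p70 ↦ [p70=p71], p71 ↦ [p70=p71].
For each subset V ⊆ X/∼, compute π^{-1}(V) ⊆ X and check whether π^{-1}(V) ∈ τ. V is open in τ_Q iff π^{-1}(V) ∈ τ.
  V = {}: π^{-1}(V) = ∅ ∈ τ ✓.
  V = {[p69]}: π^{-1}(V) = {p69} ∉ τ ✗.
  V = {[p70=p71]}: π^{-1}(V) = {p70, p71} ∉ τ ✗.
  V = {[p69], [p70=p71]}: π^{-1}(V) = {p69, p70, p71} ∈ τ ✓.
Open sets in the quotient: τ_Q = {{}, {[p69], [p70=p71]}} (2 elements).


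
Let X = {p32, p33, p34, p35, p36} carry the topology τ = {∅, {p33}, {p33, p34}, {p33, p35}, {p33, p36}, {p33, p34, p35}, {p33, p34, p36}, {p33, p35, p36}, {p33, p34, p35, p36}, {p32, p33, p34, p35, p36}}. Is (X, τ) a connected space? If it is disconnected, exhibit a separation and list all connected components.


(X, τ) is connected.

Find clopen sets (U ∈ τ with X ∖ U ∈ τ):
  U = ∅, X ∖ U = {p32, p33, p34, p35, p36} — both open, so U is clopen.
  U = {p32, p33, p34, p35, p36}, X ∖ U = ∅ — both open, so U is clopen.
Only trivial clopens (∅ and X) exist, so (X, τ) is connected.
Compute connected components by grouping points that agree on all clopens:
  component: {p32, p33, p34, p35, p36}


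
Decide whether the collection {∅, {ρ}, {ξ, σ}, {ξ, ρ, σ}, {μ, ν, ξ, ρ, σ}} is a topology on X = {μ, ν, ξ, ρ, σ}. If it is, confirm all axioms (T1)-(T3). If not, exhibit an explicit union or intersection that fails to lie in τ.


τ IS a topology on X.

Axiom (T1): ∅ ∈ τ? Yes; X ∈ τ? Yes.
Axiom (T2/T3): check pairwise unions and intersections of members of τ.
All pairwise intersections and unions checked — each lies in τ. Therefore τ satisfies (T1), (T2), (T3): it IS a topology on X.


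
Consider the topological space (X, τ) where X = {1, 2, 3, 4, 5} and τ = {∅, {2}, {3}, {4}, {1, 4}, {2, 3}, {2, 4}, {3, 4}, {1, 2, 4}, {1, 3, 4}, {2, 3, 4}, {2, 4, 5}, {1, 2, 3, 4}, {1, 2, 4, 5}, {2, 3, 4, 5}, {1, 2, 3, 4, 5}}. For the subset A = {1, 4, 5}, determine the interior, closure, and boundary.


int(A) = {1, 4}, cl(A) = {1, 4, 5}, ∂A = {5}.

Closed sets in (X, τ) are complements of opens:
  closed(X, τ) = {∅, {1}, {3}, {5}, {1, 3}, {1, 5}, {2, 5}, {3, 5}, {1, 2, 5}, {1, 3, 5}, {1, 4, 5}, {2, 3, 5}, {1, 2, 3, 5}, {1, 2, 4, 5}, {1, 3, 4, 5}, {1, 2, 3, 4, 5}}.
int(A) = ⋃ {U ∈ τ : U ⊆ A}. Opens contained in A: ∅, {4}, {1, 4}.
Taking the union of these: int(A) = {1, 4}.
cl(A) = ⋂ {C closed : A ⊆ C}. Closed sets containing A: {1, 4, 5}, {1, 2, 4, 5}, {1, 3, 4, 5}, {1, 2, 3, 4, 5}.
Intersecting these: cl(A) = {1, 4, 5}.
∂A = cl(A) ∖ int(A) = {1, 4, 5} ∖ {1, 4} = {5}.


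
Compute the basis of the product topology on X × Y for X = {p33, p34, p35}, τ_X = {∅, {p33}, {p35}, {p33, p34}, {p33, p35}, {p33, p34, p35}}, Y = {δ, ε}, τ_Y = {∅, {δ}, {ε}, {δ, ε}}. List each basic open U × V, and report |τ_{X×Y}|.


Basis B = {∅ × ∅, {p33} × {δ}, {p33} × {ε}, {p35} × {δ}, {p35} × {ε}, {p33} × {δ, ε}, {p33, p34} × {δ}, {p33, p35} × {δ}, {p33, p34} × {ε}, {p33, p35} × {ε}, {p35} × {δ, ε}, {p33, p34, p35} × {δ}, {p33, p34, p35} × {ε}, {p33, p34} × {δ, ε}, {p33, p35} × {δ, ε}, {p33, p34, p35} × {δ, ε}}; |τ_{X×Y}| = 36.

Enumerate products U × V with U ∈ τ_X, V ∈ τ_Y (deduplicated):
  ∅ × ∅ = {} (∅)
  {p33} × {δ} = {(p33,δ)}
  {p33} × {ε} = {(p33,ε)}
  {p35} × {δ} = {(p35,δ)}
  {p35} × {ε} = {(p35,ε)}
  {p33} × {δ, ε} = {(p33,δ), (p33,ε)}
  {p33, p34} × {δ} = {(p33,δ), (p34,δ)}
  {p33, p35} × {δ} = {(p33,δ), (p35,δ)}
  {p33, p34} × {ε} = {(p33,ε), (p34,ε)}
  {p33, p35} × {ε} = {(p33,ε), (p35,ε)}
  {p35} × {δ, ε} = {(p35,δ), (p35,ε)}
  {p33, p34, p35} × {δ} = {(p33,δ), (p34,δ), (p35,δ)}
  {p33, p34, p35} × {ε} = {(p33,ε), (p34,ε), (p35,ε)}
  {p33, p34} × {δ, ε} = {(p33,δ), (p33,ε), (p34,δ), (p34,ε)}
  {p33, p35} × {δ, ε} = {(p33,δ), (p33,ε), (p35,δ), (p35,ε)}
  {p33, p34, p35} × {δ, ε} = {(p33,δ), (p33,ε), (p34,δ), (p34,ε), (p35,δ), (p35,ε)}
These 16 distinct sets form the basis B.
Close under arbitrary unions to get τ_{X×Y}; counting gives |τ_{X×Y}| = 36.


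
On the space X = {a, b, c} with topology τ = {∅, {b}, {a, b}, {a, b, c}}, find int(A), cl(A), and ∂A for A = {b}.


int(A) = {b}, cl(A) = {a, b, c}, ∂A = {a, c}.

Closed sets in (X, τ) are complements of opens:
  closed(X, τ) = {∅, {c}, {a, c}, {a, b, c}}.
int(A) = ⋃ {U ∈ τ : U ⊆ A}. Opens contained in A: ∅, {b}.
Taking the union of these: int(A) = {b}.
cl(A) = ⋂ {C closed : A ⊆ C}. Closed sets containing A: {a, b, c}.
Intersecting these: cl(A) = {a, b, c}.
∂A = cl(A) ∖ int(A) = {a, b, c} ∖ {b} = {a, c}.


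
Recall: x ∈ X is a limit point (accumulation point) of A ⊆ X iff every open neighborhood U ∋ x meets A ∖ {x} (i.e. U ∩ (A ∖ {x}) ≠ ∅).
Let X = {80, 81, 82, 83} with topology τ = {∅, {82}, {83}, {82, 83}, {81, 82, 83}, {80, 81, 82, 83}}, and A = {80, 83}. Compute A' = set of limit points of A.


A' = {80, 81}

For each x ∈ X, list the open sets U ∈ τ with x ∈ U, then check whether U ∩ (A ∖ {x}) ≠ ∅ for every such U.
  x = 80: opens ∋ x are {80, 81, 82, 83}; each meets A ∖ {80}, so x IS a limit point.
  x = 81: opens ∋ x are {81, 82, 83}, {80, 81, 82, 83}; each meets A ∖ {81}, so x IS a limit point.
  x = 82: open {82} ∋ x has {82} ∩ (A ∖ {82}) = ∅, so x is NOT a limit point.
  x = 83: open {83} ∋ x has {83} ∩ (A ∖ {83}) = ∅, so x is NOT a limit point.
Collecting: A' = {80, 81}.


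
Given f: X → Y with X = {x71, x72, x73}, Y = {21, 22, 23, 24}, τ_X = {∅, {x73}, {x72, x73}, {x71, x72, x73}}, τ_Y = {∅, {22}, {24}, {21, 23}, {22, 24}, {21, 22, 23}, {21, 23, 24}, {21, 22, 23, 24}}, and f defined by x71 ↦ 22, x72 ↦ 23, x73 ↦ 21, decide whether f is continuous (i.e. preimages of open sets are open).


f is NOT continuous.

Compute f^{-1}(U) for each U ∈ τ_Y:
  U = ∅: f^{-1}(U) = ∅ ∈ τ_X ✓.
  U = {22}: f^{-1}(U) = {x71} ∉ τ_X ✗.
  U = {24}: f^{-1}(U) = ∅ ∈ τ_X ✓.
  U = {21, 23}: f^{-1}(U) = {x72, x73} ∈ τ_X ✓.
  U = {22, 24}: f^{-1}(U) = {x71} ∉ τ_X ✗.
  U = {21, 22, 23}: f^{-1}(U) = {x71, x72, x73} ∈ τ_X ✓.
  U = {21, 23, 24}: f^{-1}(U) = {x72, x73} ∈ τ_X ✓.
  U = {21, 22, 23, 24}: f^{-1}(U) = {x71, x72, x73} ∈ τ_X ✓.
Found U = {22} with f^{-1}(U) = {x71} not in τ_X. Therefore f is NOT continuous.


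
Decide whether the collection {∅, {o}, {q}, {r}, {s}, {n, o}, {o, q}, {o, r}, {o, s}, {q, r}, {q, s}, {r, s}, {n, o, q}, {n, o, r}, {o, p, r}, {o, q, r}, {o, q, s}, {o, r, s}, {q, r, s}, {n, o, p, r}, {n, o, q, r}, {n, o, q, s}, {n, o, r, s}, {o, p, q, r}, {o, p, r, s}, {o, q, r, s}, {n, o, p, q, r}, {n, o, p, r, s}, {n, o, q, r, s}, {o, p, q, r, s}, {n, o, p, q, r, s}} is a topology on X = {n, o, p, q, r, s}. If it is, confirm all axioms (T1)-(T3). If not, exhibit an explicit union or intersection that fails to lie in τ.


τ is NOT a topology on X.

Axiom (T1): ∅ ∈ τ? Yes; X ∈ τ? Yes.
Axiom (T2/T3): check pairwise unions and intersections of members of τ.
Counterexample for (T2): {s} ∪ {n, o} = {n, o, s} ∉ τ. Therefore τ is NOT a topology.


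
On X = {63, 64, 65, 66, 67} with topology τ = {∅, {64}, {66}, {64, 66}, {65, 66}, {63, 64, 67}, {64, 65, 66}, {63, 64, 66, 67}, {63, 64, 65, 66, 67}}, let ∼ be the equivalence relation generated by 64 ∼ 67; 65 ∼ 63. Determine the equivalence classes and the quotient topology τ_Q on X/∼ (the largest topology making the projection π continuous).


X/∼ = {[63=65], [64=67], [66]}; |τ_Q| = 3.

Equivalence classes: [63=65], [64=67], [66].
Quotient map π: X → X/∼ sends 63 ↦ [63=65], 64 ↦ [64=67], 65 ↦ [63=65], 66 ↦ [66], 67 ↦ [64=67].
For each subset V ⊆ X/∼, compute π^{-1}(V) ⊆ X and check whether π^{-1}(V) ∈ τ. V is open in τ_Q iff π^{-1}(V) ∈ τ.
  V = {}: π^{-1}(V) = ∅ ∈ τ ✓.
  V = {[63=65]}: π^{-1}(V) = {63, 65} ∉ τ ✗.
  V = {[64=67]}: π^{-1}(V) = {64, 67} ∉ τ ✗.
  V = {[63=65], [64=67]}: π^{-1}(V) = {63, 64, 65, 67} ∉ τ ✗.
  V = {[66]}: π^{-1}(V) = {66} ∈ τ ✓.
  V = {[63=65], [66]}: π^{-1}(V) = {63, 65, 66} ∉ τ ✗.
  V = {[64=67], [66]}: π^{-1}(V) = {64, 66, 67} ∉ τ ✗.
  V = {[63=65], [64=67], [66]}: π^{-1}(V) = {63, 64, 65, 66, 67} ∈ τ ✓.
Open sets in the quotient: τ_Q = {{}, {[66]}, {[63=65], [64=67], [66]}} (3 elements).


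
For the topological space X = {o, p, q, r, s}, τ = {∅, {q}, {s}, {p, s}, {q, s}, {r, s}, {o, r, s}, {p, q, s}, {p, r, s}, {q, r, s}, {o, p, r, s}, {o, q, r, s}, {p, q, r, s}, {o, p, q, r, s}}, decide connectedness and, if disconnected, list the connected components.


(X, τ) is disconnected; components = [{q}, {o, p, r, s}].

Find clopen sets (U ∈ τ with X ∖ U ∈ τ):
  U = ∅, X ∖ U = {o, p, q, r, s} — both open, so U is clopen.
  U = {q}, X ∖ U = {o, p, r, s} — both open, so U is clopen.
  U = {o, p, r, s}, X ∖ U = {q} — both open, so U is clopen.
  U = {o, p, q, r, s}, X ∖ U = ∅ — both open, so U is clopen.
Nontrivial clopen(s) exist: e.g. {q}. So (X, τ) is disconnected.
Compute connected components by grouping points that agree on all clopens:
  component: {q}
  component: {o, p, r, s}


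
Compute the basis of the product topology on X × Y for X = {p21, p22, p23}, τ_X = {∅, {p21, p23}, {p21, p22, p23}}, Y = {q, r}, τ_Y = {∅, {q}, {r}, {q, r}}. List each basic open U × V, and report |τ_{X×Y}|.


Basis B = {∅ × ∅, {p21, p23} × {q}, {p21, p23} × {r}, {p21, p22, p23} × {q}, {p21, p22, p23} × {r}, {p21, p23} × {q, r}, {p21, p22, p23} × {q, r}}; |τ_{X×Y}| = 9.

Enumerate products U × V with U ∈ τ_X, V ∈ τ_Y (deduplicated):
  ∅ × ∅ = {} (∅)
  {p21, p23} × {q} = {(p21,q), (p23,q)}
  {p21, p23} × {r} = {(p21,r), (p23,r)}
  {p21, p22, p23} × {q} = {(p21,q), (p22,q), (p23,q)}
  {p21, p22, p23} × {r} = {(p21,r), (p22,r), (p23,r)}
  {p21, p23} × {q, r} = {(p21,q), (p21,r), (p23,q), (p23,r)}
  {p21, p22, p23} × {q, r} = {(p21,q), (p21,r), (p22,q), (p22,r), (p23,q), (p23,r)}
These 7 distinct sets form the basis B.
Close under arbitrary unions to get τ_{X×Y}; counting gives |τ_{X×Y}| = 9.


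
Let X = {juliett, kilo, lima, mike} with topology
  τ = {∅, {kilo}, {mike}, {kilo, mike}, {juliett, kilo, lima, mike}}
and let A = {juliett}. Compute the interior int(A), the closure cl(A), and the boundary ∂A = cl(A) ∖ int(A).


int(A) = ∅, cl(A) = {juliett, lima}, ∂A = {juliett, lima}.

Closed sets in (X, τ) are complements of opens:
  closed(X, τ) = {∅, {juliett, lima}, {juliett, kilo, lima}, {juliett, lima, mike}, {juliett, kilo, lima, mike}}.
int(A) = ⋃ {U ∈ τ : U ⊆ A}. Opens contained in A: ∅.
Taking the union of these: int(A) = ∅.
cl(A) = ⋂ {C closed : A ⊆ C}. Closed sets containing A: {juliett, lima}, {juliett, kilo, lima}, {juliett, lima, mike}, {juliett, kilo, lima, mike}.
Intersecting these: cl(A) = {juliett, lima}.
∂A = cl(A) ∖ int(A) = {juliett, lima} ∖ ∅ = {juliett, lima}.


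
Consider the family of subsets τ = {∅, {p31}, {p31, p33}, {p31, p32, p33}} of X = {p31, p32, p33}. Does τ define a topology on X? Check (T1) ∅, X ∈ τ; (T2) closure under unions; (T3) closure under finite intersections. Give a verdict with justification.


τ IS a topology on X.

Axiom (T1): ∅ ∈ τ? Yes; X ∈ τ? Yes.
Axiom (T2/T3): check pairwise unions and intersections of members of τ.
All pairwise intersections and unions checked — each lies in τ. Therefore τ satisfies (T1), (T2), (T3): it IS a topology on X.


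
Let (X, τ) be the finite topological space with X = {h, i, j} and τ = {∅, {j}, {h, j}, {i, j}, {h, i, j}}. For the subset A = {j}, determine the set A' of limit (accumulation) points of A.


A' = {h, i}

For each x ∈ X, list the open sets U ∈ τ with x ∈ U, then check whether U ∩ (A ∖ {x}) ≠ ∅ for every such U.
  x = h: opens ∋ x are {h, j}, {h, i, j}; each meets A ∖ {h}, so x IS a limit point.
  x = i: opens ∋ x are {i, j}, {h, i, j}; each meets A ∖ {i}, so x IS a limit point.
  x = j: open {j} ∋ x has {j} ∩ (A ∖ {j}) = ∅, so x is NOT a limit point.
Collecting: A' = {h, i}.


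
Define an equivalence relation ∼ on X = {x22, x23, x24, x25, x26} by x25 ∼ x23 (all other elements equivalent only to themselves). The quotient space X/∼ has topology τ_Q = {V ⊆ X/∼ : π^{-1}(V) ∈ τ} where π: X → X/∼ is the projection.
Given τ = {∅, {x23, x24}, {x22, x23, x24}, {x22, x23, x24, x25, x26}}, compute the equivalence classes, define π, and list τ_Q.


X/∼ = {[x22], [x23=x25], [x24], [x26]}; |τ_Q| = 2.

Equivalence classes: [x22], [x23=x25], [x24], [x26].
Quotient map π: X → X/∼ sends x22 ↦ [x22], x23 ↦ [x23=x25], x24 ↦ [x24], x25 ↦ [x23=x25], x26 ↦ [x26].
For each subset V ⊆ X/∼, compute π^{-1}(V) ⊆ X and check whether π^{-1}(V) ∈ τ. V is open in τ_Q iff π^{-1}(V) ∈ τ.
  V = {}: π^{-1}(V) = ∅ ∈ τ ✓.
  V = {[x22]}: π^{-1}(V) = {x22} ∉ τ ✗.
  V = {[x23=x25]}: π^{-1}(V) = {x23, x25} ∉ τ ✗.
  V = {[x22], [x23=x25]}: π^{-1}(V) = {x22, x23, x25} ∉ τ ✗.
  V = {[x24]}: π^{-1}(V) = {x24} ∉ τ ✗.
  V = {[x22], [x24]}: π^{-1}(V) = {x22, x24} ∉ τ ✗.
  V = {[x23=x25], [x24]}: π^{-1}(V) = {x23, x24, x25} ∉ τ ✗.
  V = {[x22], [x23=x25], [x24]}: π^{-1}(V) = {x22, x23, x24, x25} ∉ τ ✗.
  V = {[x26]}: π^{-1}(V) = {x26} ∉ τ ✗.
  V = {[x22], [x26]}: π^{-1}(V) = {x22, x26} ∉ τ ✗.
  V = {[x23=x25], [x26]}: π^{-1}(V) = {x23, x25, x26} ∉ τ ✗.
  V = {[x22], [x23=x25], [x26]}: π^{-1}(V) = {x22, x23, x25, x26} ∉ τ ✗.
  V = {[x24], [x26]}: π^{-1}(V) = {x24, x26} ∉ τ ✗.
  V = {[x22], [x24], [x26]}: π^{-1}(V) = {x22, x24, x26} ∉ τ ✗.
  V = {[x23=x25], [x24], [x26]}: π^{-1}(V) = {x23, x24, x25, x26} ∉ τ ✗.
  V = {[x22], [x23=x25], [x24], [x26]}: π^{-1}(V) = {x22, x23, x24, x25, x26} ∈ τ ✓.
Open sets in the quotient: τ_Q = {{}, {[x22], [x23=x25], [x24], [x26]}} (2 elements).


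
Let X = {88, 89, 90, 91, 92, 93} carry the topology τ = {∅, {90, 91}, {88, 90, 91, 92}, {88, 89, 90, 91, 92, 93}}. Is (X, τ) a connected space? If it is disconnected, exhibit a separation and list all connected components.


(X, τ) is connected.

Find clopen sets (U ∈ τ with X ∖ U ∈ τ):
  U = ∅, X ∖ U = {88, 89, 90, 91, 92, 93} — both open, so U is clopen.
  U = {88, 89, 90, 91, 92, 93}, X ∖ U = ∅ — both open, so U is clopen.
Only trivial clopens (∅ and X) exist, so (X, τ) is connected.
Compute connected components by grouping points that agree on all clopens:
  component: {88, 89, 90, 91, 92, 93}


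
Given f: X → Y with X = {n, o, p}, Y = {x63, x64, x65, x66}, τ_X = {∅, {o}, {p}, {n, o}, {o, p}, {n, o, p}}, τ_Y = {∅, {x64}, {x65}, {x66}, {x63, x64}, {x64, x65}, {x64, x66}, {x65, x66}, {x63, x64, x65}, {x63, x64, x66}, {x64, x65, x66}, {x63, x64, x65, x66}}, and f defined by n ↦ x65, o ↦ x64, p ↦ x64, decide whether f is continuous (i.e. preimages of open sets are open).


f is NOT continuous.

Compute f^{-1}(U) for each U ∈ τ_Y:
  U = ∅: f^{-1}(U) = ∅ ∈ τ_X ✓.
  U = {x64}: f^{-1}(U) = {o, p} ∈ τ_X ✓.
  U = {x65}: f^{-1}(U) = {n} ∉ τ_X ✗.
  U = {x66}: f^{-1}(U) = ∅ ∈ τ_X ✓.
  U = {x63, x64}: f^{-1}(U) = {o, p} ∈ τ_X ✓.
  U = {x64, x65}: f^{-1}(U) = {n, o, p} ∈ τ_X ✓.
  U = {x64, x66}: f^{-1}(U) = {o, p} ∈ τ_X ✓.
  U = {x65, x66}: f^{-1}(U) = {n} ∉ τ_X ✗.
  U = {x63, x64, x65}: f^{-1}(U) = {n, o, p} ∈ τ_X ✓.
  U = {x63, x64, x66}: f^{-1}(U) = {o, p} ∈ τ_X ✓.
  U = {x64, x65, x66}: f^{-1}(U) = {n, o, p} ∈ τ_X ✓.
  U = {x63, x64, x65, x66}: f^{-1}(U) = {n, o, p} ∈ τ_X ✓.
Found U = {x65} with f^{-1}(U) = {n} not in τ_X. Therefore f is NOT continuous.


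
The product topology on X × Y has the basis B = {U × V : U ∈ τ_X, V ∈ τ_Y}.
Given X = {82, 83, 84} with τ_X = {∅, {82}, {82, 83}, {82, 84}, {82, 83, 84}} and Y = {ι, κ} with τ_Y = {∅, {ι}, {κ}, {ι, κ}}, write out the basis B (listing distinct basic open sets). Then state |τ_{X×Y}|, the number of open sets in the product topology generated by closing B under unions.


Basis B = {∅ × ∅, {82} × {ι}, {82} × {κ}, {82} × {ι, κ}, {82, 83} × {ι}, {82, 84} × {ι}, {82, 83} × {κ}, {82, 84} × {κ}, {82, 83, 84} × {ι}, {82, 83, 84} × {κ}, {82, 83} × {ι, κ}, {82, 84} × {ι, κ}, {82, 83, 84} × {ι, κ}}; |τ_{X×Y}| = 25.

Enumerate products U × V with U ∈ τ_X, V ∈ τ_Y (deduplicated):
  ∅ × ∅ = {} (∅)
  {82} × {ι} = {(82,ι)}
  {82} × {κ} = {(82,κ)}
  {82} × {ι, κ} = {(82,ι), (82,κ)}
  {82, 83} × {ι} = {(82,ι), (83,ι)}
  {82, 84} × {ι} = {(82,ι), (84,ι)}
  {82, 83} × {κ} = {(82,κ), (83,κ)}
  {82, 84} × {κ} = {(82,κ), (84,κ)}
  {82, 83, 84} × {ι} = {(82,ι), (83,ι), (84,ι)}
  {82, 83, 84} × {κ} = {(82,κ), (83,κ), (84,κ)}
  {82, 83} × {ι, κ} = {(82,ι), (82,κ), (83,ι), (83,κ)}
  {82, 84} × {ι, κ} = {(82,ι), (82,κ), (84,ι), (84,κ)}
  {82, 83, 84} × {ι, κ} = {(82,ι), (82,κ), (83,ι), (83,κ), (84,ι), (84,κ)}
These 13 distinct sets form the basis B.
Close under arbitrary unions to get τ_{X×Y}; counting gives |τ_{X×Y}| = 25.


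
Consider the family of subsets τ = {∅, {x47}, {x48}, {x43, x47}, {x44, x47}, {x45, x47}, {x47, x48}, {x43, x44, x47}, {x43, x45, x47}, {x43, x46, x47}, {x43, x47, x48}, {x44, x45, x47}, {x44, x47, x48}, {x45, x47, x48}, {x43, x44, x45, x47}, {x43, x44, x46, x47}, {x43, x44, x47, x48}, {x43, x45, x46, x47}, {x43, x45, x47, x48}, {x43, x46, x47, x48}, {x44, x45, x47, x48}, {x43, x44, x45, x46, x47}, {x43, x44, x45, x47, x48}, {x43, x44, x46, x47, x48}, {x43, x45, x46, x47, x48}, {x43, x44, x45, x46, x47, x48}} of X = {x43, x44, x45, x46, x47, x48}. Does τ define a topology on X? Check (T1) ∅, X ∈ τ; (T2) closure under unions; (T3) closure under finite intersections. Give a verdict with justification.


τ IS a topology on X.

Axiom (T1): ∅ ∈ τ? Yes; X ∈ τ? Yes.
Axiom (T2/T3): check pairwise unions and intersections of members of τ.
All pairwise intersections and unions checked — each lies in τ. Therefore τ satisfies (T1), (T2), (T3): it IS a topology on X.


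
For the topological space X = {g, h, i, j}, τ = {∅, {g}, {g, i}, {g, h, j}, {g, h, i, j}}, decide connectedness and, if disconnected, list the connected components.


(X, τ) is connected.

Find clopen sets (U ∈ τ with X ∖ U ∈ τ):
  U = ∅, X ∖ U = {g, h, i, j} — both open, so U is clopen.
  U = {g, h, i, j}, X ∖ U = ∅ — both open, so U is clopen.
Only trivial clopens (∅ and X) exist, so (X, τ) is connected.
Compute connected components by grouping points that agree on all clopens:
  component: {g, h, i, j}


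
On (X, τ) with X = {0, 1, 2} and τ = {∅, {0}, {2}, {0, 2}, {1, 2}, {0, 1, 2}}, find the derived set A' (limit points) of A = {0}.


A' = ∅

For each x ∈ X, list the open sets U ∈ τ with x ∈ U, then check whether U ∩ (A ∖ {x}) ≠ ∅ for every such U.
  x = 0: open {0} ∋ x has {0} ∩ (A ∖ {0}) = ∅, so x is NOT a limit point.
  x = 1: open {1, 2} ∋ x has {1, 2} ∩ (A ∖ {1}) = ∅, so x is NOT a limit point.
  x = 2: open {2} ∋ x has {2} ∩ (A ∖ {2}) = ∅, so x is NOT a limit point.
Collecting: A' = ∅.


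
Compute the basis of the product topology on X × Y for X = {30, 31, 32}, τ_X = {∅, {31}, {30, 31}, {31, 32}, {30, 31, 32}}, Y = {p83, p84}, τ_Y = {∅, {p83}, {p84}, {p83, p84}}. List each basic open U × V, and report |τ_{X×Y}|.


Basis B = {∅ × ∅, {31} × {p83}, {31} × {p84}, {30, 31} × {p83}, {30, 31} × {p84}, {31} × {p83, p84}, {31, 32} × {p83}, {31, 32} × {p84}, {30, 31, 32} × {p83}, {30, 31, 32} × {p84}, {30, 31} × {p83, p84}, {31, 32} × {p83, p84}, {30, 31, 32} × {p83, p84}}; |τ_{X×Y}| = 25.

Enumerate products U × V with U ∈ τ_X, V ∈ τ_Y (deduplicated):
  ∅ × ∅ = {} (∅)
  {31} × {p83} = {(31,p83)}
  {31} × {p84} = {(31,p84)}
  {30, 31} × {p83} = {(30,p83), (31,p83)}
  {30, 31} × {p84} = {(30,p84), (31,p84)}
  {31} × {p83, p84} = {(31,p83), (31,p84)}
  {31, 32} × {p83} = {(31,p83), (32,p83)}
  {31, 32} × {p84} = {(31,p84), (32,p84)}
  {30, 31, 32} × {p83} = {(30,p83), (31,p83), (32,p83)}
  {30, 31, 32} × {p84} = {(30,p84), (31,p84), (32,p84)}
  {30, 31} × {p83, p84} = {(30,p83), (30,p84), (31,p83), (31,p84)}
  {31, 32} × {p83, p84} = {(31,p83), (31,p84), (32,p83), (32,p84)}
  {30, 31, 32} × {p83, p84} = {(30,p83), (30,p84), (31,p83), (31,p84), (32,p83), (32,p84)}
These 13 distinct sets form the basis B.
Close under arbitrary unions to get τ_{X×Y}; counting gives |τ_{X×Y}| = 25.


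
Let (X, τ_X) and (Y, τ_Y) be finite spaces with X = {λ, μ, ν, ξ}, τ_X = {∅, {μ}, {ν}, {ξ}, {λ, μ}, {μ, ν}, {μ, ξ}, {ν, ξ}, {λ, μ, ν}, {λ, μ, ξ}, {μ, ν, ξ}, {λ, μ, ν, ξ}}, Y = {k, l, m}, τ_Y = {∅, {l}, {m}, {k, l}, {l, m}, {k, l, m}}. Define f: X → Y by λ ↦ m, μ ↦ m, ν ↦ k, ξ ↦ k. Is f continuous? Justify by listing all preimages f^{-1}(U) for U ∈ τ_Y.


f IS continuous.

Compute f^{-1}(U) for each U ∈ τ_Y:
  U = ∅: f^{-1}(U) = ∅ ∈ τ_X ✓.
  U = {l}: f^{-1}(U) = ∅ ∈ τ_X ✓.
  U = {m}: f^{-1}(U) = {λ, μ} ∈ τ_X ✓.
  U = {k, l}: f^{-1}(U) = {ν, ξ} ∈ τ_X ✓.
  U = {l, m}: f^{-1}(U) = {λ, μ} ∈ τ_X ✓.
  U = {k, l, m}: f^{-1}(U) = {λ, μ, ν, ξ} ∈ τ_X ✓.
Every preimage lies in τ_X, so f IS continuous.
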